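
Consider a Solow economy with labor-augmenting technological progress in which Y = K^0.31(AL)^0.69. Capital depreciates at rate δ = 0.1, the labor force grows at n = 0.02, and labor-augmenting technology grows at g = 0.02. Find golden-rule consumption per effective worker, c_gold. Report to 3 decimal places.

Break-even investment rate: n + g + δ = 0.02 + 0.02 + 0.1 = 0.14.
Maximizing c = f(k) − (n+g+δ)·k gives f'(k) = n+g+δ, i.e. 0.31·k^(0.31−1) = 0.14, so k_gold = (0.31/0.14)^(1/0.69) ≈ 3.1647.
y_gold = 3.1647^0.31 ≈ 1.4292.
c_gold = y_gold − (n+g+δ)·k_gold = 1.4292 − 0.14·3.1647 ≈ 0.9862.

c_gold ≈ 0.986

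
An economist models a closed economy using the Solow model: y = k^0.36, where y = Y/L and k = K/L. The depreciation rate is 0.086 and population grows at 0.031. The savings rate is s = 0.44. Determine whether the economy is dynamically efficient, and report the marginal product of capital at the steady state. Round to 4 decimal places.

n + δ = 0.031 + 0.086 = 0.117.
Steady-state k*: s·k^0.36 = 0.117·k gives k* = (0.44/0.117)^(1/0.64) ≈ 7.9224.
MPK = 0.36·7.9224^(-0.64) ≈ 0.0957.
MPK < n+δ = 0.117, so the economy is dynamically inefficient (over-saving).

dynamically inefficient; MPK ≈ 0.0957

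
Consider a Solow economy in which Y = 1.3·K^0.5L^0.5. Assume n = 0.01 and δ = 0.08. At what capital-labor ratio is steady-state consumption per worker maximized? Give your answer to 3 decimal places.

k_gold ≈ 52.160

n + δ = 0.01 + 0.08 = 0.09.
Golden rule sets MPK = n+δ: 0.5·1.3·k^(0.5−1) = 0.09, so k_gold = (0.5·1.3/0.09)^(1/0.5) ≈ 52.1605.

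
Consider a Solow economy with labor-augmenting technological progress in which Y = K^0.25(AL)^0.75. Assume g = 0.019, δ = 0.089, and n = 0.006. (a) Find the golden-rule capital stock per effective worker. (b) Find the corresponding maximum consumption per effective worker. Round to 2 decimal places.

n + g + δ = 0.006 + 0.019 + 0.089 = 0.114.
Maximizing c = f(k) − (n+g+δ)·k gives f'(k) = n+g+δ, i.e. 0.25·k^(0.25−1) = 0.114, so k_gold = (0.25/0.114)^(1/0.75) ≈ 2.8491.
y_gold = 2.8491^0.25 ≈ 1.2992; c_gold = y_gold − 0.114·k_gold ≈ 0.9744.

(a) k_gold ≈ 2.85; (b) c_gold ≈ 0.97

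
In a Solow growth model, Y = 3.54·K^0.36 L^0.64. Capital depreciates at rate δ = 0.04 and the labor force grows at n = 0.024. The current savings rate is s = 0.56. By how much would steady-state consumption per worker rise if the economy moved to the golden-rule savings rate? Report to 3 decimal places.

Δc ≈ 1.445

Break-even investment rate: n + δ = 0.024 + 0.04 = 0.064.
Current steady state (s = 0.56): k* = (0.56·3.54/0.064)^(1/0.64) ≈ 213.6511, y* = 3.54·213.6511^0.36 ≈ 24.4173, c* = (1−0.56)·24.4173 ≈ 10.7436.
Setting f'(k) = n+δ gives 0.36·3.54·k^(0.36−1) = 0.064, hence k_gold = (0.36·3.54/0.064)^(1/0.64) ≈ 107.1233.
y_gold = 3.54·107.1233^0.36 ≈ 19.0441, c_gold = y_gold − 0.064·k_gold ≈ 12.1883.
Gain: Δc = 12.1883 − 10.7436 ≈ 1.4447.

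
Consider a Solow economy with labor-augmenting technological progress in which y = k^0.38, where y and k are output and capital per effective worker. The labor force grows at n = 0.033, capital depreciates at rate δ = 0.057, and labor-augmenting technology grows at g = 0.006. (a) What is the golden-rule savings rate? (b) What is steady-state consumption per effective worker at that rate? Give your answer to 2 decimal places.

Break-even investment rate: n + g + δ = 0.033 + 0.006 + 0.057 = 0.096.
For Cobb-Douglas, s_gold equals capital's share: s_gold = 0.38.
Maximizing c = f(k) − (n+g+δ)·k gives f'(k) = n+g+δ, i.e. 0.38·k^(0.38−1) = 0.096, so k_gold = (0.38/0.096)^(1/0.62) ≈ 9.1988.
y_gold = 9.1988^0.38 ≈ 2.3239; c_gold = (1−0.38)·y_gold ≈ 1.4408.

(a) s_gold = 0.38; (b) c_gold ≈ 1.44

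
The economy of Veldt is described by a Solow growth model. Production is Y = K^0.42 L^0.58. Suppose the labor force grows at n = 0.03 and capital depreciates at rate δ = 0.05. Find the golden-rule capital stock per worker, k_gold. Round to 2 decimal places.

k_gold ≈ 17.44

Capital per worker breaks even when investment replaces (n + δ)·k; here n + δ = 0.08.
Setting f'(k) = n+δ gives 0.42·k^(0.42−1) = 0.08, hence k_gold = (0.42/0.08)^(1/0.58) ≈ 17.4443.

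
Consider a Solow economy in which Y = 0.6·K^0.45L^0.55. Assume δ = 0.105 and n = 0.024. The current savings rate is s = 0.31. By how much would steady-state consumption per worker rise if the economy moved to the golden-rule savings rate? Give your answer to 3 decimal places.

Δc ≈ 0.045

n + δ = 0.024 + 0.105 = 0.129.
Current steady state (s = 0.31): k* = (0.31·0.6/0.129)^(1/0.55) ≈ 1.9451, y* = 0.6·1.9451^0.45 ≈ 0.8094, c* = (1−0.31)·0.8094 ≈ 0.5585.
At the golden rule the marginal product of capital equals n+δ: 0.45·0.6·k^(0.45−1) = 0.129. Solving, k_gold = (0.45·0.6/0.129)^(1/0.55) ≈ 3.8302.
y_gold = 0.6·3.8302^0.45 ≈ 1.0980, c_gold = y_gold − 0.129·k_gold ≈ 0.6039.
Gain: Δc = 0.6039 − 0.5585 ≈ 0.0454.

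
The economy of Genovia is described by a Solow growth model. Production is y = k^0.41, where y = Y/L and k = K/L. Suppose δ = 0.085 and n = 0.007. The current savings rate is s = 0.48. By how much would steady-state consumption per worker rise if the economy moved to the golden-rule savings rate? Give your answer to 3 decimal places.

Δc ≈ 0.028

n + δ = 0.007 + 0.085 = 0.092.
Current steady state (s = 0.48): k* = (0.48/0.092)^(1/0.59) ≈ 16.4446, y* = 16.4446^0.41 ≈ 3.1519, c* = (1−0.48)·3.1519 ≈ 1.6390.
At the golden rule the marginal product of capital equals n+δ: 0.41·k^(0.41−1) = 0.092. Solving, k_gold = (0.41/0.092)^(1/0.59) ≈ 12.5891.
y_gold = 12.5891^0.41 ≈ 2.8249, c_gold = y_gold − 0.092·k_gold ≈ 1.6667.
Gain: Δc = 1.6667 − 1.6390 ≈ 0.0277.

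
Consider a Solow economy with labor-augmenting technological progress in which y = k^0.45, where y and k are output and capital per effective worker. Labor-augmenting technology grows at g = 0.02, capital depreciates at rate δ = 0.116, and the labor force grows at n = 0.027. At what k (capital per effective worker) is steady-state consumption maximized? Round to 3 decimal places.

k_gold ≈ 6.337

n + g + δ = 0.027 + 0.02 + 0.116 = 0.163.
Golden rule sets MPK = n+g+δ: 0.45·k^(0.45−1) = 0.163, so k_gold = (0.45/0.163)^(1/0.55) ≈ 6.3367.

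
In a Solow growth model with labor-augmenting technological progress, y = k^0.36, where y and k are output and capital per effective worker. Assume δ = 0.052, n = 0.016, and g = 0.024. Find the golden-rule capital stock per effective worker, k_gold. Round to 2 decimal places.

The effective depreciation rate is n + g + δ = 0.016 + 0.024 + 0.052 = 0.092.
Golden rule sets MPK = n+g+δ: 0.36·k^(0.36−1) = 0.092, so k_gold = (0.36/0.092)^(1/0.64) ≈ 8.4295.

k_gold ≈ 8.43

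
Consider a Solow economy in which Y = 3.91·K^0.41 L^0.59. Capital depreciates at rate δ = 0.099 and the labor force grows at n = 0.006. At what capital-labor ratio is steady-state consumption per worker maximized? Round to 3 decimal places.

The effective depreciation rate is n + δ = 0.006 + 0.099 = 0.105.
At the golden rule the marginal product of capital equals n+δ: 0.41·3.91·k^(0.41−1) = 0.105. Solving, k_gold = (0.41·3.91/0.105)^(1/0.59) ≈ 101.4827.

k_gold ≈ 101.483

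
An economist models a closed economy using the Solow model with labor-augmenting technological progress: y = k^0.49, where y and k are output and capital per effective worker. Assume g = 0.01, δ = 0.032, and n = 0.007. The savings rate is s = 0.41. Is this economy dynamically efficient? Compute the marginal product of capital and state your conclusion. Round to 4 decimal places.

dynamically efficient; MPK ≈ 0.0586

The effective depreciation rate is n + g + δ = 0.007 + 0.01 + 0.032 = 0.049.
Steady-state k*: s·k^0.49 = 0.049·k gives k* = (0.41/0.049)^(1/0.51) ≈ 64.4163.
MPK = 0.49·64.4163^(-0.51) ≈ 0.0586.
MPK > n+g+δ = 0.049, so the economy is dynamically efficient (under-saving).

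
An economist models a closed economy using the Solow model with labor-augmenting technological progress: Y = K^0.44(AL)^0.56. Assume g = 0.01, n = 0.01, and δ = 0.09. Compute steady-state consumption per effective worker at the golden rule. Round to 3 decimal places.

c_gold ≈ 1.664

n + g + δ = 0.01 + 0.01 + 0.09 = 0.11.
At the golden rule the marginal product of capital equals n+g+δ: 0.44·k^(0.44−1) = 0.11. Solving, k_gold = (0.44/0.11)^(1/0.56) ≈ 11.8880.
y_gold = 11.8880^0.44 ≈ 2.9720.
c_gold = y_gold − (n+g+δ)·k_gold = 2.9720 − 0.11·11.8880 ≈ 1.6643.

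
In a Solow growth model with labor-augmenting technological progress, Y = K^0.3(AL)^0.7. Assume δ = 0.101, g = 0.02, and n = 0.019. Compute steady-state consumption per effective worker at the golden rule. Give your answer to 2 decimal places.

c_gold ≈ 0.97

The effective depreciation rate is n + g + δ = 0.019 + 0.02 + 0.101 = 0.14.
Setting f'(k) = n+g+δ gives 0.3·k^(0.3−1) = 0.14, hence k_gold = (0.3/0.14)^(1/0.7) ≈ 2.9706.
y_gold = 2.9706^0.3 ≈ 1.3863.
c_gold = y_gold − (n+g+δ)·k_gold = 1.3863 − 0.14·2.9706 ≈ 0.9704.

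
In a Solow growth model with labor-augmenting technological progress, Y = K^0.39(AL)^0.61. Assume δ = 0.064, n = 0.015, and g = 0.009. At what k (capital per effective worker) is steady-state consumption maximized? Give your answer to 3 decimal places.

k_gold ≈ 11.481

n + g + δ = 0.015 + 0.009 + 0.064 = 0.088.
Maximizing c = f(k) − (n+g+δ)·k gives f'(k) = n+g+δ, i.e. 0.39·k^(0.39−1) = 0.088, so k_gold = (0.39/0.088)^(1/0.61) ≈ 11.4808.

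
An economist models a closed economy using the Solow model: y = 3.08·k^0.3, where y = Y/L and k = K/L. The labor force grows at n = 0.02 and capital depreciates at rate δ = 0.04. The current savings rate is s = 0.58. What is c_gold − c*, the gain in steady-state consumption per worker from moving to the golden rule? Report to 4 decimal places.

Capital per worker breaks even when investment replaces (n + δ)·k; here n + δ = 0.06.
Current steady state (s = 0.58): k* = (0.58·3.08/0.06)^(1/0.7) ≈ 127.4876, y* = 3.08·127.4876^0.3 ≈ 13.1884, c* = (1−0.58)·13.1884 ≈ 5.5391.
Maximizing c = f(k) − (n+δ)·k gives f'(k) = n+δ, i.e. 0.3·3.08·k^(0.3−1) = 0.06, so k_gold = (0.3·3.08/0.06)^(1/0.7) ≈ 49.7116.
y_gold = 3.08·49.7116^0.3 ≈ 9.9423, c_gold = y_gold − 0.06·k_gold ≈ 6.9596.
Gain: Δc = 6.9596 − 5.5391 ≈ 1.4205.

Δc ≈ 1.4205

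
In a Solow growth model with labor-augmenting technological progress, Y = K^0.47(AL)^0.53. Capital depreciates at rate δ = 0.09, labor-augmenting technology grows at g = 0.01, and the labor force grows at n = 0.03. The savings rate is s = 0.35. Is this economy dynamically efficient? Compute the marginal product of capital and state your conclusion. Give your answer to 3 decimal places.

n + g + δ = 0.03 + 0.01 + 0.09 = 0.13.
Steady-state k*: s·k^0.47 = 0.13·k gives k* = (0.35/0.13)^(1/0.53) ≈ 6.4797.
MPK = 0.47·6.4797^(-0.53) ≈ 0.1746.
MPK > n+g+δ = 0.13, so the economy is dynamically efficient (under-saving).

dynamically efficient; MPK ≈ 0.175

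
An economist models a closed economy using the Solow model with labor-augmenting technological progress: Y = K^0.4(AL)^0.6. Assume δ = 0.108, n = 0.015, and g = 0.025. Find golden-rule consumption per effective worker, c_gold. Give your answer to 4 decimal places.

The effective depreciation rate is n + g + δ = 0.015 + 0.025 + 0.108 = 0.148.
Setting f'(k) = n+g+δ gives 0.4·k^(0.4−1) = 0.148, hence k_gold = (0.4/0.148)^(1/0.6) ≈ 5.2440.
y_gold = 5.2440^0.4 ≈ 1.9403.
c_gold = y_gold − (n+g+δ)·k_gold = 1.9403 − 0.148·5.2440 ≈ 1.1642.

c_gold ≈ 1.1642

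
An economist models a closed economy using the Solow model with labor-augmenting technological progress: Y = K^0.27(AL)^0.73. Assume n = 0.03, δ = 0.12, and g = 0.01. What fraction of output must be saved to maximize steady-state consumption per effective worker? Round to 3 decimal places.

s_gold = 0.270

The effective depreciation rate is n + g + δ = 0.03 + 0.01 + 0.12 = 0.16.
At the golden rule MPK = n+g+δ, and in any Cobb-Douglas steady state s = (n+g+δ)·k/y = MPK·k/y = capital's share 0.27.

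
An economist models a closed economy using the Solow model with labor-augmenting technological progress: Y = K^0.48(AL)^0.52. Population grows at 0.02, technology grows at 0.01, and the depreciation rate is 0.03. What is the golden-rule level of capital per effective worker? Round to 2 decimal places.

Capital per effective worker breaks even when investment replaces (n + g + δ)·k; here n + g + δ = 0.06.
Setting f'(k) = n+g+δ gives 0.48·k^(0.48−1) = 0.06, hence k_gold = (0.48/0.06)^(1/0.52) ≈ 54.5395.

k_gold ≈ 54.54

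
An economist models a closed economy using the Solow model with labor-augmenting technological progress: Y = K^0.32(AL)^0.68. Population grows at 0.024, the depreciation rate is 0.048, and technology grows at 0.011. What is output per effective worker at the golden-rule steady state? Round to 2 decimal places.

Capital per effective worker breaks even when investment replaces (n + g + δ)·k; here n + g + δ = 0.083.
Setting f'(k) = n+g+δ gives 0.32·k^(0.32−1) = 0.083, hence k_gold = (0.32/0.083)^(1/0.68) ≈ 7.2756.
Output: y_gold = k_gold^0.32 = 7.2756^0.32 ≈ 1.8871.

y_gold ≈ 1.89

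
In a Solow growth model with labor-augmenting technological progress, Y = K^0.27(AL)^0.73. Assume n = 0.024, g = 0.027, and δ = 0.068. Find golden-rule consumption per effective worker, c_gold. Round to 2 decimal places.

The effective depreciation rate is n + g + δ = 0.024 + 0.027 + 0.068 = 0.119.
Maximizing c = f(k) − (n+g+δ)·k gives f'(k) = n+g+δ, i.e. 0.27·k^(0.27−1) = 0.119, so k_gold = (0.27/0.119)^(1/0.73) ≈ 3.0720.
y_gold = 3.0720^0.27 ≈ 1.3540.
c_gold = y_gold − (n+g+δ)·k_gold = 1.3540 − 0.119·3.0720 ≈ 0.9884.

c_gold ≈ 0.99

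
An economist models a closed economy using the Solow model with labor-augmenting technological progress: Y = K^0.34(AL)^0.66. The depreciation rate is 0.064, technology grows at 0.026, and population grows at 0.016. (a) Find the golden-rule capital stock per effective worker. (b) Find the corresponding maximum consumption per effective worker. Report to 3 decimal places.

(a) k_gold ≈ 5.847; (b) c_gold ≈ 1.203

Capital per effective worker breaks even when investment replaces (n + g + δ)·k; here n + g + δ = 0.106.
At the golden rule the marginal product of capital equals n+g+δ: 0.34·k^(0.34−1) = 0.106. Solving, k_gold = (0.34/0.106)^(1/0.66) ≈ 5.8469.
y_gold = 5.8469^0.34 ≈ 1.8229; c_gold = y_gold − 0.106·k_gold ≈ 1.2031.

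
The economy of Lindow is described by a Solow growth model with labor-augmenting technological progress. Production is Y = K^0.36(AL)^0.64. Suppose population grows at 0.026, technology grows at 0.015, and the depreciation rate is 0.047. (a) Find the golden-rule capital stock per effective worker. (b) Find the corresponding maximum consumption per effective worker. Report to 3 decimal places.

(a) k_gold ≈ 9.036; (b) c_gold ≈ 1.414

Capital per effective worker breaks even when investment replaces (n + g + δ)·k; here n + g + δ = 0.088.
Maximizing c = f(k) − (n+g+δ)·k gives f'(k) = n+g+δ, i.e. 0.36·k^(0.36−1) = 0.088, so k_gold = (0.36/0.088)^(1/0.64) ≈ 9.0358.
y_gold = 9.0358^0.36 ≈ 2.2088; c_gold = y_gold − 0.088·k_gold ≈ 1.4136.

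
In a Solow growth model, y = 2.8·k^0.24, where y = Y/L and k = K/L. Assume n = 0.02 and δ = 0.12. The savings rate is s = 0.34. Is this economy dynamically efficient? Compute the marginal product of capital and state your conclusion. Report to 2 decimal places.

The effective depreciation rate is n + δ = 0.02 + 0.12 = 0.14.
Steady-state k*: s·A·k^0.24 = 0.14·k gives k* = (0.34·2.8/0.14)^(1/0.76) ≈ 12.4568.
MPK = 0.24·2.8·12.4568^(-0.76) ≈ 0.0988.
MPK < n+δ = 0.14, so the economy is dynamically inefficient (over-saving).

dynamically inefficient; MPK ≈ 0.10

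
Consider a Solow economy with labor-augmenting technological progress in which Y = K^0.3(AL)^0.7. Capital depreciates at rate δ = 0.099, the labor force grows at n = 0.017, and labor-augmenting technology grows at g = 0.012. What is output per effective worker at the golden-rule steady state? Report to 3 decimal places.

The effective depreciation rate is n + g + δ = 0.017 + 0.012 + 0.099 = 0.128.
Setting f'(k) = n+g+δ gives 0.3·k^(0.3−1) = 0.128, hence k_gold = (0.3/0.128)^(1/0.7) ≈ 3.3763.
Output: y_gold = k_gold^0.3 = 3.3763^0.3 ≈ 1.4406.

y_gold ≈ 1.441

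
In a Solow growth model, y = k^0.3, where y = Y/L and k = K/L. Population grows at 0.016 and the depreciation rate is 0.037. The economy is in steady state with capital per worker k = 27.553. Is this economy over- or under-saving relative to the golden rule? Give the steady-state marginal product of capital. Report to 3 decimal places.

Break-even investment rate: n + δ = 0.016 + 0.037 = 0.053.
MPK = 0.3·k^(0.3−1) = 0.3·27.553^(-0.7) ≈ 0.0294.
MPK < 0.053, so the economy is dynamically inefficient (over-saving).

over-saving; MPK ≈ 0.029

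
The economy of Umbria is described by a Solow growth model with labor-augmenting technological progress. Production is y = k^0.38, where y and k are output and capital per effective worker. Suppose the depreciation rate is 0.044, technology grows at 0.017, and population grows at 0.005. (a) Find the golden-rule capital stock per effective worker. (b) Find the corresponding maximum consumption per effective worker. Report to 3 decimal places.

The effective depreciation rate is n + g + δ = 0.005 + 0.017 + 0.044 = 0.066.
Golden rule sets MPK = n+g+δ: 0.38·k^(0.38−1) = 0.066, so k_gold = (0.38/0.066)^(1/0.62) ≈ 16.8342.
y_gold = 16.8342^0.38 ≈ 2.9238; c_gold = y_gold − 0.066·k_gold ≈ 1.8128.

(a) k_gold ≈ 16.834; (b) c_gold ≈ 1.813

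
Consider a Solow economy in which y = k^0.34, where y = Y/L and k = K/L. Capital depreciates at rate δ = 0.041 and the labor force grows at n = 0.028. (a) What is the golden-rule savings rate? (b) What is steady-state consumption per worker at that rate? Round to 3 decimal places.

(a) s_gold = 0.340; (b) c_gold ≈ 1.501

Break-even investment rate: n + δ = 0.028 + 0.041 = 0.069.
For Cobb-Douglas, s_gold equals capital's share: s_gold = 0.34.
Golden rule sets MPK = n+δ: 0.34·k^(0.34−1) = 0.069, so k_gold = (0.34/0.069)^(1/0.66) ≈ 11.2057.
y_gold = 11.2057^0.34 ≈ 2.2741; c_gold = (1−0.34)·y_gold ≈ 1.5009.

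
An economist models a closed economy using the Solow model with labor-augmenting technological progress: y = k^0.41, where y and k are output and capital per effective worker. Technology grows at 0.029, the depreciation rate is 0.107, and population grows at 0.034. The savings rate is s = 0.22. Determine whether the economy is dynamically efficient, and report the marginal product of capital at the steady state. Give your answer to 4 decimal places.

dynamically efficient; MPK ≈ 0.3168

The effective depreciation rate is n + g + δ = 0.034 + 0.029 + 0.107 = 0.17.
Steady-state k*: s·k^0.41 = 0.17·k gives k* = (0.22/0.17)^(1/0.59) ≈ 1.5481.
MPK = 0.41·1.5481^(-0.59) ≈ 0.3168.
MPK > n+g+δ = 0.17, so the economy is dynamically efficient (under-saving).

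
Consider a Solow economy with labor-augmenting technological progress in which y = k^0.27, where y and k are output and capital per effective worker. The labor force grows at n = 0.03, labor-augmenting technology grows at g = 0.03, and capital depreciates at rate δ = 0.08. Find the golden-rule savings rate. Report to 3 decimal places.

s_gold = 0.270

n + g + δ = 0.03 + 0.03 + 0.08 = 0.14.
At the golden rule MPK = n+g+δ, and in any Cobb-Douglas steady state s = (n+g+δ)·k/y = MPK·k/y = capital's share 0.27.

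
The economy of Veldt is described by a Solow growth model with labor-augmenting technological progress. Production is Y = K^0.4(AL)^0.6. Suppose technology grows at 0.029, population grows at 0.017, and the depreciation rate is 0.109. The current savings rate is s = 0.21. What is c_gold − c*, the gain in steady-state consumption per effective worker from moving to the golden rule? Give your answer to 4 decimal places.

Δc ≈ 0.1616

Break-even investment rate: n + g + δ = 0.017 + 0.029 + 0.109 = 0.155.
Current steady state (s = 0.21): k* = (0.21/0.155)^(1/0.6) ≈ 1.6589, y* = 1.6589^0.4 ≈ 1.2244, c* = (1−0.21)·1.2244 ≈ 0.9673.
At the golden rule the marginal product of capital equals n+g+δ: 0.4·k^(0.4−1) = 0.155. Solving, k_gold = (0.4/0.155)^(1/0.6) ≈ 4.8553.
y_gold = 4.8553^0.4 ≈ 1.8814, c_gold = y_gold − 0.155·k_gold ≈ 1.1289.
Gain: Δc = 1.1289 − 0.9673 ≈ 0.1616.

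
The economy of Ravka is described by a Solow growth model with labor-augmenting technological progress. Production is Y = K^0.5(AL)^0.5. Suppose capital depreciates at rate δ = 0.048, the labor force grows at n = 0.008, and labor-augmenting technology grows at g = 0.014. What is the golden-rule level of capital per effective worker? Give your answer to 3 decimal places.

Capital per effective worker breaks even when investment replaces (n + g + δ)·k; here n + g + δ = 0.07.
At the golden rule the marginal product of capital equals n+g+δ: 0.5·k^(0.5−1) = 0.07. Solving, k_gold = (0.5/0.07)^(1/0.5) ≈ 51.0204.

k_gold ≈ 51.020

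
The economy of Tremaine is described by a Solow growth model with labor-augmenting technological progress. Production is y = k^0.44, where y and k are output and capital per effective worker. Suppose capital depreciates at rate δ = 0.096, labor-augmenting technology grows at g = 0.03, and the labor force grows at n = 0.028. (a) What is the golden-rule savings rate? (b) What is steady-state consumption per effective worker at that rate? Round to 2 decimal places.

(a) s_gold = 0.44; (b) c_gold ≈ 1.28

Capital per effective worker breaks even when investment replaces (n + g + δ)·k; here n + g + δ = 0.154.
For Cobb-Douglas, s_gold equals capital's share: s_gold = 0.44.
Golden rule sets MPK = n+g+δ: 0.44·k^(0.44−1) = 0.154, so k_gold = (0.44/0.154)^(1/0.56) ≈ 6.5187.
y_gold = 6.5187^0.44 ≈ 2.2816; c_gold = (1−0.44)·y_gold ≈ 1.2777.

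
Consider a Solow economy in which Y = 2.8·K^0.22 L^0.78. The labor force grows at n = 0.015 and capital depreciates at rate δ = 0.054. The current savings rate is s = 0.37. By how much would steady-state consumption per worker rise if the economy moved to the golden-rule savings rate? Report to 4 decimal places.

Break-even investment rate: n + δ = 0.015 + 0.054 = 0.069.
Current steady state (s = 0.37): k* = (0.37·2.8/0.069)^(1/0.78) ≈ 32.2364, y* = 2.8·32.2364^0.22 ≈ 6.0117, c* = (1−0.37)·6.0117 ≈ 3.7873.
Setting f'(k) = n+δ gives 0.22·2.8·k^(0.22−1) = 0.069, hence k_gold = (0.22·2.8/0.069)^(1/0.78) ≈ 16.5534.
y_gold = 2.8·16.5534^0.22 ≈ 5.1917, c_gold = y_gold − 0.069·k_gold ≈ 4.0496.
Gain: Δc = 4.0496 − 3.7873 ≈ 0.2622.

Δc ≈ 0.2622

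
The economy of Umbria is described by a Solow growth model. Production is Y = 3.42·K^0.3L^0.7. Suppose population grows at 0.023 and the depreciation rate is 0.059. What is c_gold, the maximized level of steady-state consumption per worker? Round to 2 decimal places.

Break-even investment rate: n + δ = 0.023 + 0.059 = 0.082.
Golden rule sets MPK = n+δ: 0.3·3.42·k^(0.3−1) = 0.082, so k_gold = (0.3·3.42/0.082)^(1/0.7) ≈ 36.9504.
y_gold = 3.42·36.9504^0.3 ≈ 10.0998.
c_gold = y_gold − (n+δ)·k_gold = 10.0998 − 0.082·36.9504 ≈ 7.0698.

c_gold ≈ 7.07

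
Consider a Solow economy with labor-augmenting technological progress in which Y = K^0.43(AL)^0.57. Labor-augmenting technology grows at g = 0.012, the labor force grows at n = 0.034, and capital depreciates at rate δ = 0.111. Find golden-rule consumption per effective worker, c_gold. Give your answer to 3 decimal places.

Break-even investment rate: n + g + δ = 0.034 + 0.012 + 0.111 = 0.157.
Setting f'(k) = n+g+δ gives 0.43·k^(0.43−1) = 0.157, hence k_gold = (0.43/0.157)^(1/0.57) ≈ 5.8569.
y_gold = 5.8569^0.43 ≈ 2.1384.
c_gold = y_gold − (n+g+δ)·k_gold = 2.1384 − 0.157·5.8569 ≈ 1.2189.

c_gold ≈ 1.219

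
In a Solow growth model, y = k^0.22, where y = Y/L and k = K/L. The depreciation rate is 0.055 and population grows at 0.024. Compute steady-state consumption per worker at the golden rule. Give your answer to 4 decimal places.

The effective depreciation rate is n + δ = 0.024 + 0.055 = 0.079.
At the golden rule the marginal product of capital equals n+δ: 0.22·k^(0.22−1) = 0.079. Solving, k_gold = (0.22/0.079)^(1/0.78) ≈ 3.7175.
y_gold = 3.7175^0.22 ≈ 1.3349.
c_gold = y_gold − (n+δ)·k_gold = 1.3349 − 0.079·3.7175 ≈ 1.0412.

c_gold ≈ 1.0412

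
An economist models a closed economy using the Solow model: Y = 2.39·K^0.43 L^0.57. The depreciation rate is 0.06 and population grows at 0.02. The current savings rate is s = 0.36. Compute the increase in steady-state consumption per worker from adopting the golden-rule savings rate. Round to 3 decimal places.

Δc ≈ 0.169

The effective depreciation rate is n + δ = 0.02 + 0.06 = 0.08.
Current steady state (s = 0.36): k* = (0.36·2.39/0.08)^(1/0.57) ≈ 64.5421, y* = 2.39·64.5421^0.43 ≈ 14.3427, c* = (1−0.36)·14.3427 ≈ 9.1793.
At the golden rule the marginal product of capital equals n+δ: 0.43·2.39·k^(0.43−1) = 0.08. Solving, k_gold = (0.43·2.39/0.08)^(1/0.57) ≈ 88.1499.
y_gold = 2.39·88.1499^0.43 ≈ 16.4000, c_gold = y_gold − 0.08·k_gold ≈ 9.3480.
Gain: Δc = 9.3480 − 9.1793 ≈ 0.1687.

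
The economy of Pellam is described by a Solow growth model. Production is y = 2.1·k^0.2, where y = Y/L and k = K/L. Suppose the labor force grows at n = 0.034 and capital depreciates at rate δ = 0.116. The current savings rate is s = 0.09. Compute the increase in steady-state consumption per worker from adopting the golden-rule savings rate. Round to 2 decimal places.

Δc ≈ 0.15

Break-even investment rate: n + δ = 0.034 + 0.116 = 0.15.
Current steady state (s = 0.09): k* = (0.09·2.1/0.15)^(1/0.8) ≈ 1.3349, y* = 2.1·1.3349^0.2 ≈ 2.2249, c* = (1−0.09)·2.2249 ≈ 2.0247.
Setting f'(k) = n+δ gives 0.2·2.1·k^(0.2−1) = 0.15, hence k_gold = (0.2·2.1/0.15)^(1/0.8) ≈ 3.6220.
y_gold = 2.1·3.6220^0.2 ≈ 2.7165, c_gold = y_gold − 0.15·k_gold ≈ 2.1732.
Gain: Δc = 2.1732 − 2.0247 ≈ 0.1485.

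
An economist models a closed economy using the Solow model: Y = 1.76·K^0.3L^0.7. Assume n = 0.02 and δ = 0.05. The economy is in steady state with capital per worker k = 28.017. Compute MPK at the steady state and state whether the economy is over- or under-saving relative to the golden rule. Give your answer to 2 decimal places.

over-saving; MPK ≈ 0.05

Capital per worker breaks even when investment replaces (n + δ)·k; here n + δ = 0.07.
MPK = 0.3·1.76·k^(0.3−1) = 0.3·1.76·28.017^(-0.7) ≈ 0.0512.
MPK < 0.07, so the economy is dynamically inefficient (over-saving).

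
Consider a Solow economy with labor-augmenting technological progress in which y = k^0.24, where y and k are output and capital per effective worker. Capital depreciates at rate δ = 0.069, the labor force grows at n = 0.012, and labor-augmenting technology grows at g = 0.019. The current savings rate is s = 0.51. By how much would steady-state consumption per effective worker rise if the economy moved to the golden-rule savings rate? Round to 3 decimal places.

Capital per effective worker breaks even when investment replaces (n + g + δ)·k; here n + g + δ = 0.1.
Current steady state (s = 0.51): k* = (0.51/0.1)^(1/0.76) ≈ 8.5313, y* = 8.5313^0.24 ≈ 1.6728, c* = (1−0.51)·1.6728 ≈ 0.8197.
Maximizing c = f(k) − (n+g+δ)·k gives f'(k) = n+g+δ, i.e. 0.24·k^(0.24−1) = 0.1, so k_gold = (0.24/0.1)^(1/0.76) ≈ 3.1643.
y_gold = 3.1643^0.24 ≈ 1.3185, c_gold = y_gold − 0.1·k_gold ≈ 1.0020.
Gain: Δc = 1.0020 − 0.8197 ≈ 0.1824.

Δc ≈ 0.182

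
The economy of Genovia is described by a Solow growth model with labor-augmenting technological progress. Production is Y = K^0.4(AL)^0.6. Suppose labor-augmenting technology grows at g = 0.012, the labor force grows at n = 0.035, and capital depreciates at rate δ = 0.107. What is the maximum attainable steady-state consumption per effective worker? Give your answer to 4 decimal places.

c_gold ≈ 1.1337

Break-even investment rate: n + g + δ = 0.035 + 0.012 + 0.107 = 0.154.
Maximizing c = f(k) − (n+g+δ)·k gives f'(k) = n+g+δ, i.e. 0.4·k^(0.4−1) = 0.154, so k_gold = (0.4/0.154)^(1/0.6) ≈ 4.9079.
y_gold = 4.9079^0.4 ≈ 1.8896.
c_gold = y_gold − (n+g+δ)·k_gold = 1.8896 − 0.154·4.9079 ≈ 1.1337.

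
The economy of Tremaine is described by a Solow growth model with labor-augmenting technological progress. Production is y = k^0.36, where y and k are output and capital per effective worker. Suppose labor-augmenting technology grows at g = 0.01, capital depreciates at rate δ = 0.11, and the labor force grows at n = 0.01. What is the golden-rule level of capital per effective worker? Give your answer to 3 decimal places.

The effective depreciation rate is n + g + δ = 0.01 + 0.01 + 0.11 = 0.13.
Setting f'(k) = n+g+δ gives 0.36·k^(0.36−1) = 0.13, hence k_gold = (0.36/0.13)^(1/0.64) ≈ 4.9112.

k_gold ≈ 4.911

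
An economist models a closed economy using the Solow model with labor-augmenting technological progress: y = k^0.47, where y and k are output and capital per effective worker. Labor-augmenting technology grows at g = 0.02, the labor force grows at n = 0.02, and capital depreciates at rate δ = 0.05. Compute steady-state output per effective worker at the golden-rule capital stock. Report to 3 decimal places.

Break-even investment rate: n + g + δ = 0.02 + 0.02 + 0.05 = 0.09.
At the golden rule the marginal product of capital equals n+g+δ: 0.47·k^(0.47−1) = 0.09. Solving, k_gold = (0.47/0.09)^(1/0.53) ≈ 22.6175.
Output: y_gold = k_gold^0.47 = 22.6175^0.47 ≈ 4.3310.

y_gold ≈ 4.331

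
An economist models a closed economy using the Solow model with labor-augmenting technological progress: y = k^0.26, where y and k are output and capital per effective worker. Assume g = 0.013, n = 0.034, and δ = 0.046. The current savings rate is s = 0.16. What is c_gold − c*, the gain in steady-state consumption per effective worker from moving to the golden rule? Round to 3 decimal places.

Break-even investment rate: n + g + δ = 0.034 + 0.013 + 0.046 = 0.093.
Current steady state (s = 0.16): k* = (0.16/0.093)^(1/0.74) ≈ 2.0817, y* = 2.0817^0.26 ≈ 1.2100, c* = (1−0.16)·1.2100 ≈ 1.0164.
Golden rule sets MPK = n+g+δ: 0.26·k^(0.26−1) = 0.093, so k_gold = (0.26/0.093)^(1/0.74) ≈ 4.0120.
y_gold = 4.0120^0.26 ≈ 1.4351, c_gold = y_gold − 0.093·k_gold ≈ 1.0620.
Gain: Δc = 1.0620 − 1.0164 ≈ 0.0455.

Δc ≈ 0.046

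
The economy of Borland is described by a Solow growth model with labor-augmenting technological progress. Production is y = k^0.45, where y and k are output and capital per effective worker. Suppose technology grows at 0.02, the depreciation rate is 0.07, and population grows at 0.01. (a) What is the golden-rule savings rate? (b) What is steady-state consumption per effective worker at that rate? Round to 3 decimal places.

(a) s_gold = 0.450; (b) c_gold ≈ 1.883

Capital per effective worker breaks even when investment replaces (n + g + δ)·k; here n + g + δ = 0.1.
For Cobb-Douglas, s_gold equals capital's share: s_gold = 0.45.
Maximizing c = f(k) − (n+g+δ)·k gives f'(k) = n+g+δ, i.e. 0.45·k^(0.45−1) = 0.1, so k_gold = (0.45/0.1)^(1/0.55) ≈ 15.4049.
y_gold = 15.4049^0.45 ≈ 3.4233; c_gold = (1−0.45)·y_gold ≈ 1.8828.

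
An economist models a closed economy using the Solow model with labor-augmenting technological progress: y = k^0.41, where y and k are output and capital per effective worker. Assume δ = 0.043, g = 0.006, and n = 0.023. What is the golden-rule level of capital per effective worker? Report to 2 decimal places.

Break-even investment rate: n + g + δ = 0.023 + 0.006 + 0.043 = 0.072.
Setting f'(k) = n+g+δ gives 0.41·k^(0.41−1) = 0.072, hence k_gold = (0.41/0.072)^(1/0.59) ≈ 19.0733.

k_gold ≈ 19.07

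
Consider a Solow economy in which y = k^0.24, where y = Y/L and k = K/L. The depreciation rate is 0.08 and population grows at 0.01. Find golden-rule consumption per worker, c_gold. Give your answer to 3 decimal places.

c_gold ≈ 1.036

The effective depreciation rate is n + δ = 0.01 + 0.08 = 0.09.
Setting f'(k) = n+δ gives 0.24·k^(0.24−1) = 0.09, hence k_gold = (0.24/0.09)^(1/0.76) ≈ 3.6348.
y_gold = 3.6348^0.24 ≈ 1.3631.
c_gold = y_gold − (n+δ)·k_gold = 1.3631 − 0.09·3.6348 ≈ 1.0359.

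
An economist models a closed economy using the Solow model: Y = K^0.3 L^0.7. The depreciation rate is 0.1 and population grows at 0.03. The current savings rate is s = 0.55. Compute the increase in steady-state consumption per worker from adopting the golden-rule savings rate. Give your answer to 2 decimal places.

Δc ≈ 0.17

Break-even investment rate: n + δ = 0.03 + 0.1 = 0.13.
Current steady state (s = 0.55): k* = (0.55/0.13)^(1/0.7) ≈ 7.8503, y* = 7.8503^0.3 ≈ 1.8555, c* = (1−0.55)·1.8555 ≈ 0.8350.
Golden rule sets MPK = n+δ: 0.3·k^(0.3−1) = 0.13, so k_gold = (0.3/0.13)^(1/0.7) ≈ 3.3024.
y_gold = 3.3024^0.3 ≈ 1.4310, c_gold = y_gold − 0.13·k_gold ≈ 1.0017.
Gain: Δc = 1.0017 − 0.8350 ≈ 0.1667.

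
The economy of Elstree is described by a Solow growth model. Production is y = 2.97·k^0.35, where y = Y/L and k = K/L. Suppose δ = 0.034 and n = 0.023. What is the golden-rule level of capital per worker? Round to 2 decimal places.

k_gold ≈ 87.08

The effective depreciation rate is n + δ = 0.023 + 0.034 = 0.057.
Setting f'(k) = n+δ gives 0.35·2.97·k^(0.35−1) = 0.057, hence k_gold = (0.35·2.97/0.057)^(1/0.65) ≈ 87.0808.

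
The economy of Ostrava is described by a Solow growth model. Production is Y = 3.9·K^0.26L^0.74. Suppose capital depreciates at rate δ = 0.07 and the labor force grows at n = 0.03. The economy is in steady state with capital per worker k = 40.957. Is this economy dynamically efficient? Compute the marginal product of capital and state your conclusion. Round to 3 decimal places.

Capital per worker breaks even when investment replaces (n + δ)·k; here n + δ = 0.1.
MPK = 0.26·3.9·k^(0.26−1) = 0.26·3.9·40.957^(-0.74) ≈ 0.0650.
MPK < 0.1, so the economy is dynamically inefficient (over-saving).

dynamically inefficient; MPK ≈ 0.065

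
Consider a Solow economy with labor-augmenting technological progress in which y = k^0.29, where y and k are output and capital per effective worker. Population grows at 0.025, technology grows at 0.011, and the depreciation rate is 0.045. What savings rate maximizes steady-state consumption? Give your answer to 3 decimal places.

Break-even investment rate: n + g + δ = 0.025 + 0.011 + 0.045 = 0.081.
At the golden rule MPK = n+g+δ, and in any Cobb-Douglas steady state s = (n+g+δ)·k/y = MPK·k/y = capital's share 0.29.

s_gold = 0.290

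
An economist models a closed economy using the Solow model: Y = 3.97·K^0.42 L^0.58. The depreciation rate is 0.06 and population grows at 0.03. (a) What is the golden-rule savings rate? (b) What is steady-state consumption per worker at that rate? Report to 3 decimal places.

Break-even investment rate: n + δ = 0.03 + 0.06 = 0.09.
For Cobb-Douglas, s_gold equals capital's share: s_gold = 0.42.
Golden rule sets MPK = n+δ: 0.42·3.97·k^(0.42−1) = 0.09, so k_gold = (0.42·3.97/0.09)^(1/0.58) ≈ 153.4113.
y_gold = 3.97·153.4113^0.42 ≈ 32.8739; c_gold = (1−0.42)·y_gold ≈ 19.0668.

(a) s_gold = 0.420; (b) c_gold ≈ 19.067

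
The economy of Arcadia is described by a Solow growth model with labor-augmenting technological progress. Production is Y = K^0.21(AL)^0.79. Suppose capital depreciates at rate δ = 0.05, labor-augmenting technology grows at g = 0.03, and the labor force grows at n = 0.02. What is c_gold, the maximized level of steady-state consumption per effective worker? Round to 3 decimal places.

c_gold ≈ 0.962

n + g + δ = 0.02 + 0.03 + 0.05 = 0.1.
Setting f'(k) = n+g+δ gives 0.21·k^(0.21−1) = 0.1, hence k_gold = (0.21/0.1)^(1/0.79) ≈ 2.5578.
y_gold = 2.5578^0.21 ≈ 1.2180.
c_gold = y_gold − (n+g+δ)·k_gold = 1.2180 − 0.1·2.5578 ≈ 0.9622.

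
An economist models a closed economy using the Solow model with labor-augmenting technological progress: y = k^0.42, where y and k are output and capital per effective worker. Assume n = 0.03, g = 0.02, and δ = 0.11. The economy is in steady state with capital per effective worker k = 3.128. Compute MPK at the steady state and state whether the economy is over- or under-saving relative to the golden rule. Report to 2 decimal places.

under-saving; MPK ≈ 0.22

Capital per effective worker breaks even when investment replaces (n + g + δ)·k; here n + g + δ = 0.16.
MPK = 0.42·k^(0.42−1) = 0.42·3.128^(-0.58) ≈ 0.2168.
MPK > 0.16, so the economy is dynamically efficient (under-saving).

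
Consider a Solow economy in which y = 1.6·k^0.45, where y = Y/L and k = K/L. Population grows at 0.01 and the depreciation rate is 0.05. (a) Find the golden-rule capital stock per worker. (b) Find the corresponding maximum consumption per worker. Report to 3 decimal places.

The effective depreciation rate is n + δ = 0.01 + 0.05 = 0.06.
Maximizing c = f(k) − (n+δ)·k gives f'(k) = n+δ, i.e. 0.45·1.6·k^(0.45−1) = 0.06, so k_gold = (0.45·1.6/0.06)^(1/0.55) ≈ 91.6532.
y_gold = 1.6·91.6532^0.45 ≈ 12.2204; c_gold = y_gold − 0.06·k_gold ≈ 6.7212.

(a) k_gold ≈ 91.653; (b) c_gold ≈ 6.721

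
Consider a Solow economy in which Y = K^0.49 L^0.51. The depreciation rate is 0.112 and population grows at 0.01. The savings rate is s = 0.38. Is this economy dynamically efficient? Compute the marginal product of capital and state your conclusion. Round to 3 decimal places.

n + δ = 0.01 + 0.112 = 0.122.
Steady-state k*: s·k^0.49 = 0.122·k gives k* = (0.38/0.122)^(1/0.51) ≈ 9.2789.
MPK = 0.49·9.2789^(-0.51) ≈ 0.1573.
MPK > n+δ = 0.122, so the economy is dynamically efficient (under-saving).

dynamically efficient; MPK ≈ 0.157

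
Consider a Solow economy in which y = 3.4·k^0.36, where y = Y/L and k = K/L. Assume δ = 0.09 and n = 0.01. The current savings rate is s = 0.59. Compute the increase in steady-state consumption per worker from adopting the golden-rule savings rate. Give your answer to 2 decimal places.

Δc ≈ 1.37

n + δ = 0.01 + 0.09 = 0.1.
Current steady state (s = 0.59): k* = (0.59·3.4/0.1)^(1/0.64) ≈ 108.3658, y* = 3.4·108.3658^0.36 ≈ 18.3671, c* = (1−0.59)·18.3671 ≈ 7.5305.
Setting f'(k) = n+δ gives 0.36·3.4·k^(0.36−1) = 0.1, hence k_gold = (0.36·3.4/0.1)^(1/0.64) ≈ 50.0793.
y_gold = 3.4·50.0793^0.36 ≈ 13.9109, c_gold = y_gold − 0.1·k_gold ≈ 8.9030.
Gain: Δc = 8.9030 − 7.5305 ≈ 1.3725.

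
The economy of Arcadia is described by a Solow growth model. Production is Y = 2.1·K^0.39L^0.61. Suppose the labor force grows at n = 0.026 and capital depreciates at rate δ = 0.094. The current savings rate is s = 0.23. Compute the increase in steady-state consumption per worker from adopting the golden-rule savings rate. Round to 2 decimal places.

Break-even investment rate: n + δ = 0.026 + 0.094 = 0.12.
Current steady state (s = 0.23): k* = (0.23·2.1/0.12)^(1/0.61) ≈ 9.8044, y* = 2.1·9.8044^0.39 ≈ 5.1153, c* = (1−0.23)·5.1153 ≈ 3.9388.
Golden rule sets MPK = n+δ: 0.39·2.1·k^(0.39−1) = 0.12, so k_gold = (0.39·2.1/0.12)^(1/0.61) ≈ 23.3014.
y_gold = 2.1·23.3014^0.39 ≈ 7.1697, c_gold = y_gold − 0.12·k_gold ≈ 4.3735.
Gain: Δc = 4.3735 − 3.9388 ≈ 0.4347.

Δc ≈ 0.43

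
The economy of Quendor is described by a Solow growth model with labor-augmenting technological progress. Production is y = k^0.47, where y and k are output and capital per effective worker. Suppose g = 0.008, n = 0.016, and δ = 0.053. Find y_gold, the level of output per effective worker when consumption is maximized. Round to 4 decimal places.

n + g + δ = 0.016 + 0.008 + 0.053 = 0.077.
Setting f'(k) = n+g+δ gives 0.47·k^(0.47−1) = 0.077, hence k_gold = (0.47/0.077)^(1/0.53) ≈ 30.3583.
Output: y_gold = k_gold^0.47 = 30.3583^0.47 ≈ 4.9736.

y_gold ≈ 4.9736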